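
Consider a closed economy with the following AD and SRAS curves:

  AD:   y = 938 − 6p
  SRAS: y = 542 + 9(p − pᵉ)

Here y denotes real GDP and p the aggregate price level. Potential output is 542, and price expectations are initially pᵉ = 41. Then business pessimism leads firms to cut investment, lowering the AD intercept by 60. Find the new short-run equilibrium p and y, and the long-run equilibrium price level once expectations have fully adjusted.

AD shifts left: new AD is y = 878 − 6p. With pᵉ = 41, SRAS is y = 173 + 9p.
Short run: 878 − 6p = 173 + 9p gives 705 = 15p, so p = 47 and y = 878 − 6·47 = 596.
y = 596 is above potential 542; expectations adjust and SRAS shifts left until y = 542.
Long run: on the new AD curve, 542 = 878 − 6p gives p = 56.

Short run: p = 47, y = 596. Long run: p = 56.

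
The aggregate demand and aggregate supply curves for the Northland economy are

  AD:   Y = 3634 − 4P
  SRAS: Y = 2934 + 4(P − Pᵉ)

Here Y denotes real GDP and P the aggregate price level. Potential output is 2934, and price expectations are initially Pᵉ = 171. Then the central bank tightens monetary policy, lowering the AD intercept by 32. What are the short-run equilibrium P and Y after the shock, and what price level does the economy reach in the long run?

Short run: P = 169, Y = 2926. Long run: P = 167.

AD shifts left: new AD is Y = 3602 − 4P. With Pᵉ = 171, SRAS is Y = 2250 + 4P.
Short run: 3602 − 4P = 2250 + 4P gives 1352 = 8P, so P = 169 and Y = 3602 − 4·169 = 2926.
Y = 2926 is below potential 2934; expectations adjust and SRAS shifts right until Y = 2934.
Long run: on the new AD curve, 2934 = 3602 − 4P gives P = 167.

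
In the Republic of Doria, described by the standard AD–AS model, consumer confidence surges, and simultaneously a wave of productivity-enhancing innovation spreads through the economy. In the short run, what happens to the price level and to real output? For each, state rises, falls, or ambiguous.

The first event is a positive demand shock: AD shifts right, which by itself pushes P up and Y up.
The second is a favourable supply shock: SRAS shifts right, which by itself pushes P down and Y up.
The two shocks push P in opposite directions, so the effect on P is ambiguous. Both shocks push Y up, so Y rises.

Price level: ambiguous; output: rises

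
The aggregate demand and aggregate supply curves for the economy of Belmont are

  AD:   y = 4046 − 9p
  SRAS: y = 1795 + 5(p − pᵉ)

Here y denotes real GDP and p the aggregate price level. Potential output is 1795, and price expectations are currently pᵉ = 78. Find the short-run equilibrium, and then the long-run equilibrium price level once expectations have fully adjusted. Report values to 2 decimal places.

Short run: p = 188.64, y = 2348.21. Long run: p = 250.11.

Short run: with pᵉ = 78, SRAS is y = 1405 + 5p. Setting AD = SRAS gives 2641 = 14p, so p = 188.64 and y = 4046 − 9p = 2348.21.
Output 2348.21 is above potential 1795, so over time expected prices rise and SRAS shifts left until y returns to 1795.
Long run: y = 1795 on the AD curve gives 1795 = 4046 − 9p, so p = 250.11.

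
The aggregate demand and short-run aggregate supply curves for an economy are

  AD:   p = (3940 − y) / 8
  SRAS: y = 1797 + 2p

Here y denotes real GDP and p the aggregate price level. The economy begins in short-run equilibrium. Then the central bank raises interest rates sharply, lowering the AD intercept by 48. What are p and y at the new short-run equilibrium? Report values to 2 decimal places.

p = 209.50, y = 2216.00

This is a negative demand shock: AD shifts left.
New AD: y = 3892 − 8p.
Set AD = SRAS: 3892 − 8p = 1797 + 2p, so 2095 = 10p and p = 209.50.
Substituting into AD, y = 2216.00.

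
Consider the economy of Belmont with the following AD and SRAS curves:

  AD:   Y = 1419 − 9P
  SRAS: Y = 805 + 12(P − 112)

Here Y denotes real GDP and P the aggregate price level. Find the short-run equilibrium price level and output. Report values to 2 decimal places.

P = 93.24, Y = 579.86

Write SRAS as Y = 805 + 12P − 1344 = 12P − 539.
Set AD = SRAS: 1419 − 9P = 12P − 539, so 1958 = 21P and P = 93.24.
Substituting into AD, Y = 1419 − 9P = 579.86.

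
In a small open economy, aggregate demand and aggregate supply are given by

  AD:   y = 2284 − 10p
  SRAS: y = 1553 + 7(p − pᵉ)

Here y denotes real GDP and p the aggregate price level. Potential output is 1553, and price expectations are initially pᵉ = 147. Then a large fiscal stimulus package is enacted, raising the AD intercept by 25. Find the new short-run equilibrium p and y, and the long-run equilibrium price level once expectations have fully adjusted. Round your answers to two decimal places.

AD shifts right: new AD is y = 2309 − 10p. With pᵉ = 147, SRAS is y = 524 + 7p.
Short run: 2309 − 10p = 524 + 7p gives 1785 = 17p, so p = 105.00 and y = 2309 − 10p = 1259.00.
y = 1259.00 is below potential 1553; expectations adjust and SRAS shifts right until y = 1553.
Long run: on the new AD curve, 1553 = 2309 − 10p gives p = 75.60.

Short run: p = 105.00, y = 1259.00. Long run: p = 75.60.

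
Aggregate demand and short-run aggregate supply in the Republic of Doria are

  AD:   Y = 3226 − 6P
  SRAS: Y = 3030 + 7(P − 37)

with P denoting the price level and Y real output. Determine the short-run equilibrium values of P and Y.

Write SRAS as Y = 3030 + 7P − 259 = 2771 + 7P.
Set AD = SRAS: 3226 − 6P = 2771 + 7P, so 455 = 13P and P = 35.
Then Y = 3226 − 6·35 = 3016.

P = 35, Y = 3016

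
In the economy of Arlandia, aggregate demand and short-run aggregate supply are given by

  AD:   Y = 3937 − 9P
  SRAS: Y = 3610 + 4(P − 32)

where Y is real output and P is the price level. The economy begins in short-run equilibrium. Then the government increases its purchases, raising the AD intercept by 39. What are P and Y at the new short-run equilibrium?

This is a positive demand shock: AD shifts right.
New AD: Y = 3976 − 9P.
SRAS can be written Y = 3482 + 4P.
Set AD = SRAS: 3976 − 9P = 3482 + 4P, so 494 = 13P and P = 38.
Y = 3976 − 9·38 = 3634.

P = 38, Y = 3634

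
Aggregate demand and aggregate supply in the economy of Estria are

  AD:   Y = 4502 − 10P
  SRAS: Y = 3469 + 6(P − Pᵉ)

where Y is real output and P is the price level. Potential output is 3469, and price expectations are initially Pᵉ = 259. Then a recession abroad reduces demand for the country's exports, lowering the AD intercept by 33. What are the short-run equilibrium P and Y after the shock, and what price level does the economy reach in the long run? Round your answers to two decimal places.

AD shifts left: new AD is Y = 4469 − 10P. With Pᵉ = 259, SRAS is Y = 1915 + 6P.
Short run: 4469 − 10P = 1915 + 6P gives 2554 = 16P, so P = 159.63 and Y = 4469 − 10P = 2872.75.
Y = 2872.75 is below potential 3469; expectations adjust and SRAS shifts right until Y = 3469.
Long run: on the new AD curve, 3469 = 4469 − 10P gives P = 100.00.

Short run: P = 159.63, Y = 2872.75. Long run: P = 100.00.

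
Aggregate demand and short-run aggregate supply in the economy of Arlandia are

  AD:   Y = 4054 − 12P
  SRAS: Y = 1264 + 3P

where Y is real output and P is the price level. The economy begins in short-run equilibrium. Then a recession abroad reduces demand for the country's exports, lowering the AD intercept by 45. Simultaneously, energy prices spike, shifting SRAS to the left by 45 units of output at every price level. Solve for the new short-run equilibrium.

P = 186, Y = 1777

After both shocks: AD is Y = 4009 − 12P and SRAS is Y = 1219 + 3P.
Setting them equal: 2790 = 15P, so P = 186.
Y = 4009 − 12·186 = 1777.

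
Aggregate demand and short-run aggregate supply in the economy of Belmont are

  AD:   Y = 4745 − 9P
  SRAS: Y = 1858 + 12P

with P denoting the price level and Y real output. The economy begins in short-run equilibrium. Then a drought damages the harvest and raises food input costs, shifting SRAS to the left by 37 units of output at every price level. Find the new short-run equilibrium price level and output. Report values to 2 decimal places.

This is a negative supply shock: SRAS shifts left.
New SRAS: Y = 1821 + 12P.
Set AD = SRAS: 4745 − 9P = 1821 + 12P, so 2924 = 21P and P = 139.24.
Substituting into AD, Y = 3491.86.

P = 139.24, Y = 3491.86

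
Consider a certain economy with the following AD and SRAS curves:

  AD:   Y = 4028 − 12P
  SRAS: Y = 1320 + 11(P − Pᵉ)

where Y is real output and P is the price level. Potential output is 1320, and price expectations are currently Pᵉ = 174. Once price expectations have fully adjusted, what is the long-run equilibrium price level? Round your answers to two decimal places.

Short run: with Pᵉ = 174, SRAS is Y = 11P − 594. Setting AD = SRAS gives 4622 = 23P, so P = 200.96 and Y = 4028 − 12P = 1616.52.
Output 1616.52 is above potential 1320, so over time expected prices rise and SRAS shifts left until Y returns to 1320.
Long run: Y = 1320 on the AD curve gives 1320 = 4028 − 12P, so P = 225.67.

Long-run P = 225.67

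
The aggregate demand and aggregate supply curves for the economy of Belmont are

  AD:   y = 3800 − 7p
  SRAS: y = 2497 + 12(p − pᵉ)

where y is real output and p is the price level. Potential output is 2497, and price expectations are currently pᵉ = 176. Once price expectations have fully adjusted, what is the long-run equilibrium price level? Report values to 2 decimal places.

Long-run p = 186.14

Short run: with pᵉ = 176, SRAS is y = 385 + 12p. Setting AD = SRAS gives 3415 = 19p, so p = 179.74 and y = 3800 − 7p = 2541.84.
Output 2541.84 is above potential 2497, so over time expected prices rise and SRAS shifts left until y returns to 2497.
Long run: y = 2497 on the AD curve gives 2497 = 3800 − 7p, so p = 186.14.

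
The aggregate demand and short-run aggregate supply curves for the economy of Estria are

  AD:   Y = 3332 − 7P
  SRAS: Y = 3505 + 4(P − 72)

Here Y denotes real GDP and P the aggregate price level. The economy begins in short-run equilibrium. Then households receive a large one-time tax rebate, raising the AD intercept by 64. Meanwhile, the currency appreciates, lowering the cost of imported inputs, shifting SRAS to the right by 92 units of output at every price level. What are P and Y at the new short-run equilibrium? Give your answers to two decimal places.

P = 7.91, Y = 3340.64

After both shocks: AD is Y = 3396 − 7P and SRAS is Y = 3309 + 4P.
Setting them equal: 87 = 11P, so P = 7.91.
Substituting into AD, Y = 3340.64.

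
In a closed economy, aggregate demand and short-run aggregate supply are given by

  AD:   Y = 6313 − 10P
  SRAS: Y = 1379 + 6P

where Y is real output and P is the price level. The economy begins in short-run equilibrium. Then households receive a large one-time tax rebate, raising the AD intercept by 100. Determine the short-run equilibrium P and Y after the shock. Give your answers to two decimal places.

P = 314.63, Y = 3266.75

This is a positive demand shock: AD shifts right.
New AD: Y = 6413 − 10P.
Set AD = SRAS: 6413 − 10P = 1379 + 6P, so 5034 = 16P and P = 314.63.
Substituting into AD, Y = 3266.75.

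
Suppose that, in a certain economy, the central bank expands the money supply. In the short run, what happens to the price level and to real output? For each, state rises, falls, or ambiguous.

This is a positive demand shock: AD shifts right.
Moving along the upward-sloping SRAS curve, P rises and Y rises.

Price level: rises; output: rises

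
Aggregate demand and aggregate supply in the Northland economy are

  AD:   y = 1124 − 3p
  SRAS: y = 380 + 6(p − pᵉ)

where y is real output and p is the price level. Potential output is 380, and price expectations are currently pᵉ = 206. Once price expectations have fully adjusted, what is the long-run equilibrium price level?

Long-run p = 248

Short run: with pᵉ = 206, SRAS is y = 6p − 856. Setting AD = SRAS gives 1980 = 9p, so p = 220 and y = 1124 − 3·220 = 464.
Output 464 is above potential 380, so over time expected prices rise and SRAS shifts left until y returns to 380.
Long run: y = 380 on the AD curve gives 380 = 1124 − 3p, so p = 248.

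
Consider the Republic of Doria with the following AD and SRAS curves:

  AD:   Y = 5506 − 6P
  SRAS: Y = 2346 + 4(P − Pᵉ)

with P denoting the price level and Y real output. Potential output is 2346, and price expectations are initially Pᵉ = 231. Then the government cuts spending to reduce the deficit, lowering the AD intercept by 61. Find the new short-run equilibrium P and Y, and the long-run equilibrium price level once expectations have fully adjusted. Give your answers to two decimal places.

Short run: P = 402.30, Y = 3031.20. Long run: P = 516.50.

AD shifts left: new AD is Y = 5445 − 6P. With Pᵉ = 231, SRAS is Y = 1422 + 4P.
Short run: 5445 − 6P = 1422 + 4P gives 4023 = 10P, so P = 402.30 and Y = 5445 − 6P = 3031.20.
Y = 3031.20 is above potential 2346; expectations adjust and SRAS shifts left until Y = 2346.
Long run: on the new AD curve, 2346 = 5445 − 6P gives P = 516.50.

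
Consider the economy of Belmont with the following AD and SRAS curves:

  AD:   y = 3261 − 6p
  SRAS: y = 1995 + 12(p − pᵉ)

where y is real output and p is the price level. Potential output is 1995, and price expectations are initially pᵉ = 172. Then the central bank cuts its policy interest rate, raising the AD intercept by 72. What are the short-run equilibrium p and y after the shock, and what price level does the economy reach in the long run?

Short run: p = 189, y = 2199. Long run: p = 223.

AD shifts right: new AD is y = 3333 − 6p. With pᵉ = 172, SRAS is y = 12p − 69.
Short run: 3333 − 6p = 12p − 69 gives 3402 = 18p, so p = 189 and y = 3333 − 6·189 = 2199.
y = 2199 is above potential 1995; expectations adjust and SRAS shifts left until y = 1995.
Long run: on the new AD curve, 1995 = 3333 − 6p gives p = 223.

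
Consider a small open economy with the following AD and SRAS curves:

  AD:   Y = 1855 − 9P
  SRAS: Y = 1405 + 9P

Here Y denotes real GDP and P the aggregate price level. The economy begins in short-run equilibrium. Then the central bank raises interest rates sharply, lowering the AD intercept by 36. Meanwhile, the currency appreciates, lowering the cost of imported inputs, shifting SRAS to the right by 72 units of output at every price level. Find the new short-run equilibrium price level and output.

P = 19, Y = 1648

After both shocks: AD is Y = 1819 − 9P and SRAS is Y = 1477 + 9P.
Setting them equal: 342 = 18P, so P = 19.
Y = 1819 − 9·19 = 1648.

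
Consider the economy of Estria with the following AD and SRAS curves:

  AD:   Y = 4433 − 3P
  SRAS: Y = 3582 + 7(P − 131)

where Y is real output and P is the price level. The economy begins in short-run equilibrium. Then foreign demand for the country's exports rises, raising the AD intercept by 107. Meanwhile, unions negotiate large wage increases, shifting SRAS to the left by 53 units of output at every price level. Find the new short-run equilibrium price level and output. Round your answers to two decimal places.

After both shocks: AD is Y = 4540 − 3P and SRAS is Y = 2612 + 7P.
Setting them equal: 1928 = 10P, so P = 192.80.
Substituting into AD, Y = 3961.60.

P = 192.80, Y = 3961.60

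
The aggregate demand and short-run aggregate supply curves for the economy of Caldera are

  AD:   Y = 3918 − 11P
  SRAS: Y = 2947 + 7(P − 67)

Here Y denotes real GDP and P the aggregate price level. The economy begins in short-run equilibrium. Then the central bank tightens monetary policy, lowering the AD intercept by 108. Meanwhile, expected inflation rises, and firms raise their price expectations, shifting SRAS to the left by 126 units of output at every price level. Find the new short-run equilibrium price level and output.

P = 81, Y = 2919

After both shocks: AD is Y = 3810 − 11P and SRAS is Y = 2352 + 7P.
Setting them equal: 1458 = 18P, so P = 81.
Y = 3810 − 11·81 = 2919.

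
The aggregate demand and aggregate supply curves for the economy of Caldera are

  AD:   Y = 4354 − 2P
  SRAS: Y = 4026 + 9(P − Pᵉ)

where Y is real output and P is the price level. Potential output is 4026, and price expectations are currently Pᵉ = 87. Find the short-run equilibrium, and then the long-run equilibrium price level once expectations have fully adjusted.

Short run: P = 101, Y = 4152. Long run: P = 164.

Short run: with Pᵉ = 87, SRAS is Y = 3243 + 9P. Setting AD = SRAS gives 1111 = 11P, so P = 101 and Y = 4354 − 2·101 = 4152.
Output 4152 is above potential 4026, so over time expected prices rise and SRAS shifts left until Y returns to 4026.
Long run: Y = 4026 on the AD curve gives 4026 = 4354 − 2P, so P = 164.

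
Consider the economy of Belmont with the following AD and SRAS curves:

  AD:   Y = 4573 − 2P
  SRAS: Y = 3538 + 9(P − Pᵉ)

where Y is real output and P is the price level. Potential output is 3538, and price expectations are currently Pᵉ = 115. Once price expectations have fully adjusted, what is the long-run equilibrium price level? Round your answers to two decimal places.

Long-run P = 517.50

Short run: with Pᵉ = 115, SRAS is Y = 2503 + 9P. Setting AD = SRAS gives 2070 = 11P, so P = 188.18 and Y = 4573 − 2P = 4196.64.
Output 4196.64 is above potential 3538, so over time expected prices rise and SRAS shifts left until Y returns to 3538.
Long run: Y = 3538 on the AD curve gives 3538 = 4573 − 2P, so P = 517.50.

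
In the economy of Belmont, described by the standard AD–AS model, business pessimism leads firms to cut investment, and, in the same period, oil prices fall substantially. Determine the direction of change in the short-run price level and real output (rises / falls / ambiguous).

The first event is a negative demand shock: AD shifts left, which by itself pushes P down and Y down.
The second is a favourable supply shock: SRAS shifts right, which by itself pushes P down and Y up.
Both shocks push P down, so P falls. The two shocks push Y in opposite directions, so the effect on Y is ambiguous.

Price level: falls; output: ambiguous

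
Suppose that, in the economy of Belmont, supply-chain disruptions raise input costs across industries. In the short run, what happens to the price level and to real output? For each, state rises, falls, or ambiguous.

Price level: rises; output: falls

This is an adverse supply shock: SRAS shifts left.
Moving along the downward-sloping AD curve, P rises and Y falls.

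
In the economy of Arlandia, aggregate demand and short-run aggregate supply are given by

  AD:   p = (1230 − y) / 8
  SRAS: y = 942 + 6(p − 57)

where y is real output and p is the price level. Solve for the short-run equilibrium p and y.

Write SRAS as y = 942 + 6p − 342 = 600 + 6p.
Rearrange AD to y = 1230 − 8p.
Set AD = SRAS: 1230 − 8p = 600 + 6p, so 630 = 14p and p = 45.
Then y = 1230 − 8·45 = 870.

p = 45, y = 870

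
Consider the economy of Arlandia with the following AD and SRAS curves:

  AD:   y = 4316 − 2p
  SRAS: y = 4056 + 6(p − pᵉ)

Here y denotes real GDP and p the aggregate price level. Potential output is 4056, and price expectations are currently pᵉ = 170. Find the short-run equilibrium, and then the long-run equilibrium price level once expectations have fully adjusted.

Short run: with pᵉ = 170, SRAS is y = 3036 + 6p. Setting AD = SRAS gives 1280 = 8p, so p = 160 and y = 4316 − 2·160 = 3996.
Output 3996 is below potential 4056, so over time expected prices fall and SRAS shifts right until y returns to 4056.
Long run: y = 4056 on the AD curve gives 4056 = 4316 − 2p, so p = 130.

Short run: p = 160, y = 3996. Long run: p = 130.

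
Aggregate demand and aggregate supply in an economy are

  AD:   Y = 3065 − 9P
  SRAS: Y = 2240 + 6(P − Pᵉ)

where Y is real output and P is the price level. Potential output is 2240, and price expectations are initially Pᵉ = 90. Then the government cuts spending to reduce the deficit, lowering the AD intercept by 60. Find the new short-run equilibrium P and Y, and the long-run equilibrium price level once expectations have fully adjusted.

AD shifts left: new AD is Y = 3005 − 9P. With Pᵉ = 90, SRAS is Y = 1700 + 6P.
Short run: 3005 − 9P = 1700 + 6P gives 1305 = 15P, so P = 87 and Y = 3005 − 9·87 = 2222.
Y = 2222 is below potential 2240; expectations adjust and SRAS shifts right until Y = 2240.
Long run: on the new AD curve, 2240 = 3005 − 9P gives P = 85.

Short run: P = 87, Y = 2222. Long run: P = 85.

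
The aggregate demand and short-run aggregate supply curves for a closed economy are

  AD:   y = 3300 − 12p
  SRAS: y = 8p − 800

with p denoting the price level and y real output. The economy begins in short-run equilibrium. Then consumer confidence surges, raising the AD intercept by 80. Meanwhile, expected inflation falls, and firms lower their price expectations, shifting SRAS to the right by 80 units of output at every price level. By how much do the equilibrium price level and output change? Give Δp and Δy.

Δp = +0, Δy = +80

After both shocks: AD is y = 3380 − 12p and SRAS is y = 8p − 720.
Setting them equal: 4100 = 20p, so p = 205.
y = 3380 − 12·205 = 920.
Initially p = 205, y = 840, so Δp = +0 and Δy = +80.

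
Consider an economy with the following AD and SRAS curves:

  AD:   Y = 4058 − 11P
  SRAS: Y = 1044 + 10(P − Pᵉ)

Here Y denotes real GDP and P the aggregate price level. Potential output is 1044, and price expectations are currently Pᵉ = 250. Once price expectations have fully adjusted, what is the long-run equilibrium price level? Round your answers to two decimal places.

Short run: with Pᵉ = 250, SRAS is Y = 10P − 1456. Setting AD = SRAS gives 5514 = 21P, so P = 262.57 and Y = 4058 − 11P = 1169.71.
Output 1169.71 is above potential 1044, so over time expected prices rise and SRAS shifts left until Y returns to 1044.
Long run: Y = 1044 on the AD curve gives 1044 = 4058 − 11P, so P = 274.00.

Long-run P = 274.00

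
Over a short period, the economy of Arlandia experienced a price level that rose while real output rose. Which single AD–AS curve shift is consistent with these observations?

AD shifted right

P rose and Y rose. An AD shift moves P and Y in the same direction; an SRAS shift moves them in opposite directions.
Here P and Y moved in the same direction, so the AD curve shifted.
Since Y rose, AD shifted right.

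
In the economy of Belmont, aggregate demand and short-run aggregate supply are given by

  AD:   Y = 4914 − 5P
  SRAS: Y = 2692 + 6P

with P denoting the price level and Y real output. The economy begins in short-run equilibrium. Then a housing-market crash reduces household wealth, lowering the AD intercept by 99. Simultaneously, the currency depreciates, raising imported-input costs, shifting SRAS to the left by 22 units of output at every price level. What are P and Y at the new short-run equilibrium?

P = 195, Y = 3840

After both shocks: AD is Y = 4815 − 5P and SRAS is Y = 2670 + 6P.
Setting them equal: 2145 = 11P, so P = 195.
Y = 4815 − 5·195 = 3840.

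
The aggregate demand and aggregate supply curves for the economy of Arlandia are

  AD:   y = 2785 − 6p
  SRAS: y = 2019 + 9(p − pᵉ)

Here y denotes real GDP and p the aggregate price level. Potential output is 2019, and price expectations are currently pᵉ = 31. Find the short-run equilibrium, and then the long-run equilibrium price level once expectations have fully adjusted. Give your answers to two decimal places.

Short run: p = 69.67, y = 2367.00. Long run: p = 127.67.

Short run: with pᵉ = 31, SRAS is y = 1740 + 9p. Setting AD = SRAS gives 1045 = 15p, so p = 69.67 and y = 2785 − 6p = 2367.00.
Output 2367.00 is above potential 2019, so over time expected prices rise and SRAS shifts left until y returns to 2019.
Long run: y = 2019 on the AD curve gives 2019 = 2785 − 6p, so p = 127.67.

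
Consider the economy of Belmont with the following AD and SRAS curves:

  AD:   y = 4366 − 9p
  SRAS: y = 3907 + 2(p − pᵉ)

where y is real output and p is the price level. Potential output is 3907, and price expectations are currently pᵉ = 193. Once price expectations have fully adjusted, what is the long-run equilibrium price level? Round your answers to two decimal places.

Short run: with pᵉ = 193, SRAS is y = 3521 + 2p. Setting AD = SRAS gives 845 = 11p, so p = 76.82 and y = 4366 − 9p = 3674.64.
Output 3674.64 is below potential 3907, so over time expected prices fall and SRAS shifts right until y returns to 3907.
Long run: y = 3907 on the AD curve gives 3907 = 4366 − 9p, so p = 51.00.

Long-run p = 51.00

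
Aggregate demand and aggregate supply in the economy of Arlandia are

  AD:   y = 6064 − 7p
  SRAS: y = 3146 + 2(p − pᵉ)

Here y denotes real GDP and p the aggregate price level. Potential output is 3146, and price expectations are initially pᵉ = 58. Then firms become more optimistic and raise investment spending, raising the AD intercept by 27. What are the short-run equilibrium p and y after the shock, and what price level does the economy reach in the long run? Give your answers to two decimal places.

Short run: p = 340.11, y = 3710.22. Long run: p = 420.71.

AD shifts right: new AD is y = 6091 − 7p. With pᵉ = 58, SRAS is y = 3030 + 2p.
Short run: 6091 − 7p = 3030 + 2p gives 3061 = 9p, so p = 340.11 and y = 6091 − 7p = 3710.22.
y = 3710.22 is above potential 3146; expectations adjust and SRAS shifts left until y = 3146.
Long run: on the new AD curve, 3146 = 6091 − 7p gives p = 420.71.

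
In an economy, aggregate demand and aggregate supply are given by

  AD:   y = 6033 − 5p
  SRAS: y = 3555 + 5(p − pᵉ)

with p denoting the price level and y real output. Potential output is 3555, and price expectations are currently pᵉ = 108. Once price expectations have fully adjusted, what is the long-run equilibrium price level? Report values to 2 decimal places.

Long-run p = 495.60

Short run: with pᵉ = 108, SRAS is y = 3015 + 5p. Setting AD = SRAS gives 3018 = 10p, so p = 301.80 and y = 6033 − 5p = 4524.00.
Output 4524.00 is above potential 3555, so over time expected prices rise and SRAS shifts left until y returns to 3555.
Long run: y = 3555 on the AD curve gives 3555 = 6033 − 5p, so p = 495.60.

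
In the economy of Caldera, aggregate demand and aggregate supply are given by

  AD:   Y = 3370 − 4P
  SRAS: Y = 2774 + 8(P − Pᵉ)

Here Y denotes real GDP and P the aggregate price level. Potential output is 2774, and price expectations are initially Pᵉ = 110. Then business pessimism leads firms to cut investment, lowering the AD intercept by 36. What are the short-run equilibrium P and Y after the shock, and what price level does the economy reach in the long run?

Short run: P = 120, Y = 2854. Long run: P = 140.

AD shifts left: new AD is Y = 3334 − 4P. With Pᵉ = 110, SRAS is Y = 1894 + 8P.
Short run: 3334 − 4P = 1894 + 8P gives 1440 = 12P, so P = 120 and Y = 3334 − 4·120 = 2854.
Y = 2854 is above potential 2774; expectations adjust and SRAS shifts left until Y = 2774.
Long run: on the new AD curve, 2774 = 3334 − 4P gives P = 140.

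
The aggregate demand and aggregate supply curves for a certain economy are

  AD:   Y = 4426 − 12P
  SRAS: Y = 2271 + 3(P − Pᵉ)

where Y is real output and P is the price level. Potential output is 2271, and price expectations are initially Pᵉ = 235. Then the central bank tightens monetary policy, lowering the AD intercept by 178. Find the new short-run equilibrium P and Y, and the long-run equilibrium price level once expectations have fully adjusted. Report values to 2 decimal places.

AD shifts left: new AD is Y = 4248 − 12P. With Pᵉ = 235, SRAS is Y = 1566 + 3P.
Short run: 4248 − 12P = 1566 + 3P gives 2682 = 15P, so P = 178.80 and Y = 4248 − 12P = 2102.40.
Y = 2102.40 is below potential 2271; expectations adjust and SRAS shifts right until Y = 2271.
Long run: on the new AD curve, 2271 = 4248 − 12P gives P = 164.75.

Short run: P = 178.80, Y = 2102.40. Long run: P = 164.75.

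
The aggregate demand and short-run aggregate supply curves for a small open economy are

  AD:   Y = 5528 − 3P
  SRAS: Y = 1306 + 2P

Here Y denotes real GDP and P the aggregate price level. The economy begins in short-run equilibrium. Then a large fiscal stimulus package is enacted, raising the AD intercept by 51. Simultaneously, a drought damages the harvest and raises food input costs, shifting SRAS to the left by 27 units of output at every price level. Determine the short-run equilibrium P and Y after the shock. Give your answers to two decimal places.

After both shocks: AD is Y = 5579 − 3P and SRAS is Y = 1279 + 2P.
Setting them equal: 4300 = 5P, so P = 860.00.
Substituting into AD, Y = 2999.00.

P = 860.00, Y = 2999.00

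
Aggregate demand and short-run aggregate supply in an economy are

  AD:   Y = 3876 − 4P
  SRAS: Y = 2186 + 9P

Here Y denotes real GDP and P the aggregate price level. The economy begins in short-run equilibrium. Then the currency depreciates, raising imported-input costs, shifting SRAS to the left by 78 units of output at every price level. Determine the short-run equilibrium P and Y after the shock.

P = 136, Y = 3332

This is a negative supply shock: SRAS shifts left.
New SRAS: Y = 2108 + 9P.
Set AD = SRAS: 3876 − 4P = 2108 + 9P, so 1768 = 13P and P = 136.
Y = 3876 − 4·136 = 3332.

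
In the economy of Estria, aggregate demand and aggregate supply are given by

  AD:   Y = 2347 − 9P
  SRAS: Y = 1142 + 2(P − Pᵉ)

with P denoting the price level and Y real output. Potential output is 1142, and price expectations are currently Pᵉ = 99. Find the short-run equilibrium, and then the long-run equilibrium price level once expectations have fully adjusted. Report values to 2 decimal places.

Short run: P = 127.55, Y = 1199.09. Long run: P = 133.89.

Short run: with Pᵉ = 99, SRAS is Y = 944 + 2P. Setting AD = SRAS gives 1403 = 11P, so P = 127.55 and Y = 2347 − 9P = 1199.09.
Output 1199.09 is above potential 1142, so over time expected prices rise and SRAS shifts left until Y returns to 1142.
Long run: Y = 1142 on the AD curve gives 1142 = 2347 − 9P, so P = 133.89.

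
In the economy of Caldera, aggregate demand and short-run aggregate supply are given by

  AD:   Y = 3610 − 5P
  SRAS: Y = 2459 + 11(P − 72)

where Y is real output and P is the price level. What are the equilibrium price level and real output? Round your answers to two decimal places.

P = 121.44, Y = 3002.81

Write SRAS as Y = 2459 + 11P − 792 = 1667 + 11P.
Set AD = SRAS: 3610 − 5P = 1667 + 11P, so 1943 = 16P and P = 121.44.
Substituting into AD, Y = 3610 − 5P = 3002.81.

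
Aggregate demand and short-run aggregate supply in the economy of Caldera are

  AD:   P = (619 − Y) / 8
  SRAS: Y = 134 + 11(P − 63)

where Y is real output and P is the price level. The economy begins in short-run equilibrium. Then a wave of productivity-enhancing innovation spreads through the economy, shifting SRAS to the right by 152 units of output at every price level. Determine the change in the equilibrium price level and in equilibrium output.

ΔP = -8, ΔY = +64

This is a positive supply shock: SRAS shifts right.
New SRAS: Y = 11P − 407.
Set AD = SRAS: 619 − 8P = 11P − 407, so 1026 = 19P and P = 54.
Y = 619 − 8·54 = 187.
Initially P = 62, Y = 123, so ΔP = -8 and ΔY = +64.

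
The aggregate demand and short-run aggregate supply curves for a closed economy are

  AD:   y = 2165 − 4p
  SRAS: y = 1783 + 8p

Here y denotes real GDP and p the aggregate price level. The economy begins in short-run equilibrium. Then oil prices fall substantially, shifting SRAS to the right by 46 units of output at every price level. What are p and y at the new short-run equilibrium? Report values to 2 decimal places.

This is a positive supply shock: SRAS shifts right.
New SRAS: y = 1829 + 8p.
Set AD = SRAS: 2165 − 4p = 1829 + 8p, so 336 = 12p and p = 28.00.
Substituting into AD, y = 2053.00.

p = 28.00, y = 2053.00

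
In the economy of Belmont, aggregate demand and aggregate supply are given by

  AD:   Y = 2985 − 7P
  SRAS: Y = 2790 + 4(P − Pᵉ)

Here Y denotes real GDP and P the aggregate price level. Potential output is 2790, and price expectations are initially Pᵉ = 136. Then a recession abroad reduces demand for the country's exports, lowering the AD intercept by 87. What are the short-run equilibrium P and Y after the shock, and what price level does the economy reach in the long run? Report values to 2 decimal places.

AD shifts left: new AD is Y = 2898 − 7P. With Pᵉ = 136, SRAS is Y = 2246 + 4P.
Short run: 2898 − 7P = 2246 + 4P gives 652 = 11P, so P = 59.27 and Y = 2898 − 7P = 2483.09.
Y = 2483.09 is below potential 2790; expectations adjust and SRAS shifts right until Y = 2790.
Long run: on the new AD curve, 2790 = 2898 − 7P gives P = 15.43.

Short run: P = 59.27, Y = 2483.09. Long run: P = 15.43.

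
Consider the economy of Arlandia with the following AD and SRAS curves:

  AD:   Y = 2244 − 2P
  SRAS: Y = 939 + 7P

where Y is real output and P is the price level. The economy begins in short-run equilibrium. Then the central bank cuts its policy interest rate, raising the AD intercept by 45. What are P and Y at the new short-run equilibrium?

This is a positive demand shock: AD shifts right.
New AD: Y = 2289 − 2P.
Set AD = SRAS: 2289 − 2P = 939 + 7P, so 1350 = 9P and P = 150.
Y = 2289 − 2·150 = 1989.

P = 150, Y = 1989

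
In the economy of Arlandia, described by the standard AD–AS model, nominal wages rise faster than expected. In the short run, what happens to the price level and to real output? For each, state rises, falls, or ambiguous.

This is an adverse supply shock: SRAS shifts left.
Moving along the downward-sloping AD curve, P rises and Y falls.

Price level: rises; output: falls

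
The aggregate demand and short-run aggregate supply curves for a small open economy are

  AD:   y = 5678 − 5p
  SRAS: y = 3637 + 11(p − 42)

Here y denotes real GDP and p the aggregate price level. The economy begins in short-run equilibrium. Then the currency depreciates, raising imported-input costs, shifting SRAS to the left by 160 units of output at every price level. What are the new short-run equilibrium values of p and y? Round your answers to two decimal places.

This is a negative supply shock: SRAS shifts left.
New SRAS: y = 3015 + 11p.
Set AD = SRAS: 5678 − 5p = 3015 + 11p, so 2663 = 16p and p = 166.44.
Substituting into AD, y = 4845.81.

p = 166.44, y = 4845.81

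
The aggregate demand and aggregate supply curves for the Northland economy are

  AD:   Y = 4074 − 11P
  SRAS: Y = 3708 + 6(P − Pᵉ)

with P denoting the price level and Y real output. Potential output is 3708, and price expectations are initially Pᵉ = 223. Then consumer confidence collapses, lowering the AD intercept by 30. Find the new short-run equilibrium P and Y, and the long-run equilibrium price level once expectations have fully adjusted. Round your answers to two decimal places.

Short run: P = 98.47, Y = 2960.82. Long run: P = 30.55.

AD shifts left: new AD is Y = 4044 − 11P. With Pᵉ = 223, SRAS is Y = 2370 + 6P.
Short run: 4044 − 11P = 2370 + 6P gives 1674 = 17P, so P = 98.47 and Y = 4044 − 11P = 2960.82.
Y = 2960.82 is below potential 3708; expectations adjust and SRAS shifts right until Y = 3708.
Long run: on the new AD curve, 3708 = 4044 − 11P gives P = 30.55.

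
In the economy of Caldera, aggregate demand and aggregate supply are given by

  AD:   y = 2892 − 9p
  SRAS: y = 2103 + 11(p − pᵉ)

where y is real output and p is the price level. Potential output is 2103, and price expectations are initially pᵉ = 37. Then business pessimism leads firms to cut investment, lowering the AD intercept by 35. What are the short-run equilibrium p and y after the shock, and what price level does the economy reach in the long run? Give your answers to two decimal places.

Short run: p = 58.05, y = 2334.55. Long run: p = 83.78.

AD shifts left: new AD is y = 2857 − 9p. With pᵉ = 37, SRAS is y = 1696 + 11p.
Short run: 2857 − 9p = 1696 + 11p gives 1161 = 20p, so p = 58.05 and y = 2857 − 9p = 2334.55.
y = 2334.55 is above potential 2103; expectations adjust and SRAS shifts left until y = 2103.
Long run: on the new AD curve, 2103 = 2857 − 9p gives p = 83.78.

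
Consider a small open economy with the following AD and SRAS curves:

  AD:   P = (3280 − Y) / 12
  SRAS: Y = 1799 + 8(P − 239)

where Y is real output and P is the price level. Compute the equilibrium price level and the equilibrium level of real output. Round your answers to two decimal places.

P = 169.65, Y = 1244.20

Write SRAS as Y = 1799 + 8P − 1912 = 8P − 113.
Rearrange AD to Y = 3280 − 12P.
Set AD = SRAS: 3280 − 12P = 8P − 113, so 3393 = 20P and P = 169.65.
Substituting into AD, Y = 3280 − 12P = 1244.20.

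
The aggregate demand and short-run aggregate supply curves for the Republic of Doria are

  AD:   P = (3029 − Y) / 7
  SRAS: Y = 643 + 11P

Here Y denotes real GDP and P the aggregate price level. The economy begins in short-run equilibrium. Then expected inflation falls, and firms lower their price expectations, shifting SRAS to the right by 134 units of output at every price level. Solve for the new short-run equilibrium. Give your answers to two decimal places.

P = 125.11, Y = 2153.22

This is a positive supply shock: SRAS shifts right.
New SRAS: Y = 777 + 11P.
Set AD = SRAS: 3029 − 7P = 777 + 11P, so 2252 = 18P and P = 125.11.
Substituting into AD, Y = 2153.22.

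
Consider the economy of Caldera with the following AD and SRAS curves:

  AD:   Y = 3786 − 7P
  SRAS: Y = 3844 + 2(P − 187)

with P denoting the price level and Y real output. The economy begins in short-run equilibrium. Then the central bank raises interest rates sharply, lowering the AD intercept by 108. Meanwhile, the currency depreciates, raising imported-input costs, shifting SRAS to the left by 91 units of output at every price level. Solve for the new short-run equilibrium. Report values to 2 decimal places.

P = 33.22, Y = 3445.44

After both shocks: AD is Y = 3678 − 7P and SRAS is Y = 3379 + 2P.
Setting them equal: 299 = 9P, so P = 33.22.
Substituting into AD, Y = 3445.44.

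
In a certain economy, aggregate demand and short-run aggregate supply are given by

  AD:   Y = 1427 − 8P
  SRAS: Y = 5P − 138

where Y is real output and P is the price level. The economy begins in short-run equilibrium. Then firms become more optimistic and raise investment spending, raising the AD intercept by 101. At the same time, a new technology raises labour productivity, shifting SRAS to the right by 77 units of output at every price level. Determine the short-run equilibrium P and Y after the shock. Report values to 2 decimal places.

After both shocks: AD is Y = 1528 − 8P and SRAS is Y = 5P − 61.
Setting them equal: 1589 = 13P, so P = 122.23.
Substituting into AD, Y = 550.15.

P = 122.23, Y = 550.15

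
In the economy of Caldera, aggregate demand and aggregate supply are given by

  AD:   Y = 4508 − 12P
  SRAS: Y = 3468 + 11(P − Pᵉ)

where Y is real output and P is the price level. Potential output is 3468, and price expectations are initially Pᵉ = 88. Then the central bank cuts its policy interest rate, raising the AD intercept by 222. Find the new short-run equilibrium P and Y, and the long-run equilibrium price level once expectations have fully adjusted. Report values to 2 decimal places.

Short run: P = 96.96, Y = 3566.52. Long run: P = 105.17.

AD shifts right: new AD is Y = 4730 − 12P. With Pᵉ = 88, SRAS is Y = 2500 + 11P.
Short run: 4730 − 12P = 2500 + 11P gives 2230 = 23P, so P = 96.96 and Y = 4730 − 12P = 3566.52.
Y = 3566.52 is above potential 3468; expectations adjust and SRAS shifts left until Y = 3468.
Long run: on the new AD curve, 3468 = 4730 − 12P gives P = 105.17.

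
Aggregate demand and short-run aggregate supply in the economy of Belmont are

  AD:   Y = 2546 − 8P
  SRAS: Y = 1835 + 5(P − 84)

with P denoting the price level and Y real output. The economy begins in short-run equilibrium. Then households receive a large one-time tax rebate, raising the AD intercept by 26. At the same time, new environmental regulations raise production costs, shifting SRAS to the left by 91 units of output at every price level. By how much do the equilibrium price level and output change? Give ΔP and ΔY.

ΔP = +9, ΔY = -46

After both shocks: AD is Y = 2572 − 8P and SRAS is Y = 1324 + 5P.
Setting them equal: 1248 = 13P, so P = 96.
Y = 2572 − 8·96 = 1804.
Initially P = 87, Y = 1850, so ΔP = +9 and ΔY = -46.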